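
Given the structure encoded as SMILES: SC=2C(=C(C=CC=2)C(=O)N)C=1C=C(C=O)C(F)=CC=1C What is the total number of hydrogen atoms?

12

Walk through each heavy atom and fill implicit hydrogens from standard valence (C 4, N 3, O 2, S 2, halogen 1):
  atom 1: S, bond orders sum to 1 (valence 2) → 1 H
  atom 2: C, bond orders sum to 4 (valence 4) → 0 H
  atom 3: C, bond orders sum to 4 (valence 4) → 0 H
  atom 4: C, bond orders sum to 4 (valence 4) → 0 H
  atom 5: C, bond orders sum to 3 (valence 4) → 1 H
  atom 6: C, bond orders sum to 3 (valence 4) → 1 H
  atom 7: C, bond orders sum to 3 (valence 4) → 1 H
  atom 8: C, bond orders sum to 4 (valence 4) → 0 H
  atom 9: O, bond orders sum to 2 (valence 2) → 0 H
  atom 10: N, bond orders sum to 1 (valence 3) → 2 H
  atom 11: C, bond orders sum to 4 (valence 4) → 0 H
  atom 12: C, bond orders sum to 3 (valence 4) → 1 H
  atom 13: C, bond orders sum to 4 (valence 4) → 0 H
  atom 14: C, bond orders sum to 3 (valence 4) → 1 H
  atom 15: O, bond orders sum to 2 (valence 2) → 0 H
  atom 16: C, bond orders sum to 4 (valence 4) → 0 H
  atom 17: F (halogen, monovalent) → 0 H
  atom 18: C, bond orders sum to 3 (valence 4) → 1 H
  atom 19: C, bond orders sum to 4 (valence 4) → 0 H
  atom 20: C, bond orders sum to 1 (valence 4) → 3 H
Total hydrogens: 12.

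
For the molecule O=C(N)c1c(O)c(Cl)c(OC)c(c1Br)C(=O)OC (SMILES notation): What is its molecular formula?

Walk through each heavy atom and fill implicit hydrogens from standard valence (C 4, N 3, O 2, S 2, halogen 1); for lowercase aromatic atoms, an aromatic c carries 1 H when it has two neighbours and 0 H with three, and aromatic n carries 0 H:
  atom 1: O, bond orders sum to 2 (valence 2) → 0 H
  atom 2: C, bond orders sum to 4 (valence 4) → 0 H
  atom 3: N, bond orders sum to 1 (valence 3) → 2 H
  atom 4: aromatic c, 3 neighbours → 0 H
  atom 5: aromatic c, 3 neighbours → 0 H
  atom 6: O, bond orders sum to 1 (valence 2) → 1 H
  atom 7: aromatic c, 3 neighbours → 0 H
  atom 8: Cl (halogen, monovalent) → 0 H
  atom 9: aromatic c, 3 neighbours → 0 H
  atom 10: O, bond orders sum to 2 (valence 2) → 0 H
  atom 11: C, bond orders sum to 1 (valence 4) → 3 H
  atom 12: aromatic c, 3 neighbours → 0 H
  atom 13: aromatic c, 3 neighbours → 0 H
  atom 14: Br (halogen, monovalent) → 0 H
  atom 15: C, bond orders sum to 4 (valence 4) → 0 H
  atom 16: O, bond orders sum to 2 (valence 2) → 0 H
  atom 17: O, bond orders sum to 2 (valence 2) → 0 H
  atom 18: C, bond orders sum to 1 (valence 4) → 3 H
Totals → C:10, H:9, Br:1, Cl:1, N:1, O:5.

C10H9BrClNO5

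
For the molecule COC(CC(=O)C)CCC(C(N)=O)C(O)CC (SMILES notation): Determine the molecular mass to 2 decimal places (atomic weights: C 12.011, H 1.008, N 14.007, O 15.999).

First, the molecular formula is C12H23NO4 (counting implicit H from valence).
  C: 12 × 12.011 = 144.132
  H: 23 × 1.008 = 23.184
  N: 1 × 14.007 = 14.007
  O: 4 × 15.999 = 63.996
Sum: 12×12.011 + 23×1.008 + 1×14.007 + 4×15.999 = 245.319 → 245.32 g/mol.

245.32 g/mol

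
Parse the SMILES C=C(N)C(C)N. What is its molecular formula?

Walk through each heavy atom and fill implicit hydrogens from standard valence (C 4, N 3, O 2, S 2, halogen 1):
  atom 1: C, bond orders sum to 2 (valence 4) → 2 H
  atom 2: C, bond orders sum to 4 (valence 4) → 0 H
  atom 3: N, bond orders sum to 1 (valence 3) → 2 H
  atom 4: C, bond orders sum to 3 (valence 4) → 1 H
  atom 5: C, bond orders sum to 1 (valence 4) → 3 H
  atom 6: N, bond orders sum to 1 (valence 3) → 2 H
Totals → C:4, H:10, N:2.

C4H10N2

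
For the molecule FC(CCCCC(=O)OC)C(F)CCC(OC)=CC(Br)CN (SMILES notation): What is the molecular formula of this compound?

Walk through each heavy atom and fill implicit hydrogens from standard valence (C 4, N 3, O 2, S 2, halogen 1):
  atom 1: F (halogen, monovalent) → 0 H
  atom 2: C, bond orders sum to 3 (valence 4) → 1 H
  atom 3: C, bond orders sum to 2 (valence 4) → 2 H
  atom 4: C, bond orders sum to 2 (valence 4) → 2 H
  atom 5: C, bond orders sum to 2 (valence 4) → 2 H
  atom 6: C, bond orders sum to 2 (valence 4) → 2 H
  atom 7: C, bond orders sum to 4 (valence 4) → 0 H
  atom 8: O, bond orders sum to 2 (valence 2) → 0 H
  atom 9: O, bond orders sum to 2 (valence 2) → 0 H
  atom 10: C, bond orders sum to 1 (valence 4) → 3 H
  atom 11: C, bond orders sum to 3 (valence 4) → 1 H
  atom 12: F (halogen, monovalent) → 0 H
  atom 13: C, bond orders sum to 2 (valence 4) → 2 H
  atom 14: C, bond orders sum to 2 (valence 4) → 2 H
  atom 15: C, bond orders sum to 4 (valence 4) → 0 H
  atom 16: O, bond orders sum to 2 (valence 2) → 0 H
  atom 17: C, bond orders sum to 1 (valence 4) → 3 H
  atom 18: C, bond orders sum to 3 (valence 4) → 1 H
  atom 19: C, bond orders sum to 3 (valence 4) → 1 H
  atom 20: Br (halogen, monovalent) → 0 H
  atom 21: C, bond orders sum to 2 (valence 4) → 2 H
  atom 22: N, bond orders sum to 1 (valence 3) → 2 H
Totals → C:15, H:26, Br:1, F:2, N:1, O:3.
In Hill order: C15H26BrF2NO3.

C15H26BrF2NO3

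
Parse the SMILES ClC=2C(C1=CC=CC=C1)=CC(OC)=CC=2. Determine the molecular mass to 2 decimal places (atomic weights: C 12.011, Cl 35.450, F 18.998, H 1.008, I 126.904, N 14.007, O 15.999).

218.68 g/mol

First, the molecular formula is C13H11ClO (counting implicit H from valence).
  C: 13 × 12.011 = 156.143
  Cl: 1 × 35.450 = 35.450
  H: 11 × 1.008 = 11.088
  O: 1 × 15.999 = 15.999
Sum: 13×12.011 + 1×35.450 + 11×1.008 + 1×15.999 = 218.680 → 218.68 g/mol.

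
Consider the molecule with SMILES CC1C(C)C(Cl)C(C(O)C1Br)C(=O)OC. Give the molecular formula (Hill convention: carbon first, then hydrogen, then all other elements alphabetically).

C10H16BrClO3

Walk through each heavy atom and fill implicit hydrogens from standard valence (C 4, N 3, O 2, S 2, halogen 1):
  atom 1: C, bond orders sum to 1 (valence 4) → 3 H
  atom 2: C, bond orders sum to 3 (valence 4) → 1 H
  atom 3: C, bond orders sum to 3 (valence 4) → 1 H
  atom 4: C, bond orders sum to 1 (valence 4) → 3 H
  atom 5: C, bond orders sum to 3 (valence 4) → 1 H
  atom 6: Cl (halogen, monovalent) → 0 H
  atom 7: C, bond orders sum to 3 (valence 4) → 1 H
  atom 8: C, bond orders sum to 3 (valence 4) → 1 H
  atom 9: O, bond orders sum to 1 (valence 2) → 1 H
  atom 10: C, bond orders sum to 3 (valence 4) → 1 H
  atom 11: Br (halogen, monovalent) → 0 H
  atom 12: C, bond orders sum to 4 (valence 4) → 0 H
  atom 13: O, bond orders sum to 2 (valence 2) → 0 H
  atom 14: O, bond orders sum to 2 (valence 2) → 0 H
  atom 15: C, bond orders sum to 1 (valence 4) → 3 H
Totals → C:10, H:16, Br:1, Cl:1, O:3.
In Hill order: C10H16BrClO3.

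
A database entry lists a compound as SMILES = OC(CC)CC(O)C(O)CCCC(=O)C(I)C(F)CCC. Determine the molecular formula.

Walk through each heavy atom and fill implicit hydrogens from standard valence (C 4, N 3, O 2, S 2, halogen 1):
  atom 1: O, bond orders sum to 1 (valence 2) → 1 H
  atom 2: C, bond orders sum to 3 (valence 4) → 1 H
  atom 3: C, bond orders sum to 2 (valence 4) → 2 H
  atom 4: C, bond orders sum to 1 (valence 4) → 3 H
  atom 5: C, bond orders sum to 2 (valence 4) → 2 H
  atom 6: C, bond orders sum to 3 (valence 4) → 1 H
  atom 7: O, bond orders sum to 1 (valence 2) → 1 H
  atom 8: C, bond orders sum to 3 (valence 4) → 1 H
  atom 9: O, bond orders sum to 1 (valence 2) → 1 H
  atom 10: C, bond orders sum to 2 (valence 4) → 2 H
  atom 11: C, bond orders sum to 2 (valence 4) → 2 H
  atom 12: C, bond orders sum to 2 (valence 4) → 2 H
  atom 13: C, bond orders sum to 4 (valence 4) → 0 H
  atom 14: O, bond orders sum to 2 (valence 2) → 0 H
  atom 15: C, bond orders sum to 3 (valence 4) → 1 H
  atom 16: I (halogen, monovalent) → 0 H
  atom 17: C, bond orders sum to 3 (valence 4) → 1 H
  atom 18: F (halogen, monovalent) → 0 H
  atom 19: C, bond orders sum to 2 (valence 4) → 2 H
  atom 20: C, bond orders sum to 2 (valence 4) → 2 H
  atom 21: C, bond orders sum to 1 (valence 4) → 3 H
Totals → C:15, H:28, F:1, I:1, O:4.
In Hill order: C15H28FIO4.

C15H28FIO4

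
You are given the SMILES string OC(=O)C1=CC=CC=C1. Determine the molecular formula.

Walk through each heavy atom and fill implicit hydrogens from standard valence (C 4, N 3, O 2, S 2, halogen 1):
  atom 1: O, bond orders sum to 1 (valence 2) → 1 H
  atom 2: C, bond orders sum to 4 (valence 4) → 0 H
  atom 3: O, bond orders sum to 2 (valence 2) → 0 H
  atom 4: C, bond orders sum to 4 (valence 4) → 0 H
  atom 5: C, bond orders sum to 3 (valence 4) → 1 H
  atom 6: C, bond orders sum to 3 (valence 4) → 1 H
  atom 7: C, bond orders sum to 3 (valence 4) → 1 H
  atom 8: C, bond orders sum to 3 (valence 4) → 1 H
  atom 9: C, bond orders sum to 3 (valence 4) → 1 H
Totals → C:7, H:6, O:2.

C7H6O2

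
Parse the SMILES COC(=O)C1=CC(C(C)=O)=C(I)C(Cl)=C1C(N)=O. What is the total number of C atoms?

Count every carbon token in the SMILES (each C, including those in ring-closure positions and inside branches).
Carbon count: 11.

11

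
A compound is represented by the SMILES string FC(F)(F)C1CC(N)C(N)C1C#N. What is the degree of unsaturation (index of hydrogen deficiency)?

3

Molecular formula: C7H10F3N3.
DoU = (2C + 2 + N − H − X) / 2, where X is the halogen count and O/S are ignored.
    = (2·7 + 2 + 3 − 10 − 3) / 2 = 6 / 2 = 3.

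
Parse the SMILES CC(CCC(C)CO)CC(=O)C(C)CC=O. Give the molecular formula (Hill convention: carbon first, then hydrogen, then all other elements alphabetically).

C13H24O3

Walk through each heavy atom and fill implicit hydrogens from standard valence (C 4, N 3, O 2, S 2, halogen 1):
  atom 1: C, bond orders sum to 1 (valence 4) → 3 H
  atom 2: C, bond orders sum to 3 (valence 4) → 1 H
  atom 3: C, bond orders sum to 2 (valence 4) → 2 H
  atom 4: C, bond orders sum to 2 (valence 4) → 2 H
  atom 5: C, bond orders sum to 3 (valence 4) → 1 H
  atom 6: C, bond orders sum to 1 (valence 4) → 3 H
  atom 7: C, bond orders sum to 2 (valence 4) → 2 H
  atom 8: O, bond orders sum to 1 (valence 2) → 1 H
  atom 9: C, bond orders sum to 2 (valence 4) → 2 H
  atom 10: C, bond orders sum to 4 (valence 4) → 0 H
  atom 11: O, bond orders sum to 2 (valence 2) → 0 H
  atom 12: C, bond orders sum to 3 (valence 4) → 1 H
  atom 13: C, bond orders sum to 1 (valence 4) → 3 H
  atom 14: C, bond orders sum to 2 (valence 4) → 2 H
  atom 15: C, bond orders sum to 3 (valence 4) → 1 H
  atom 16: O, bond orders sum to 2 (valence 2) → 0 H
Totals → C:13, H:24, O:3.
In Hill order: C13H24O3.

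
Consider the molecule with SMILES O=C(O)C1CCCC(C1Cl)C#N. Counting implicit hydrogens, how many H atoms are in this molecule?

Walk through each heavy atom and fill implicit hydrogens from standard valence (C 4, N 3, O 2, S 2, halogen 1):
  atom 1: O, bond orders sum to 2 (valence 2) → 0 H
  atom 2: C, bond orders sum to 4 (valence 4) → 0 H
  atom 3: O, bond orders sum to 1 (valence 2) → 1 H
  atom 4: C, bond orders sum to 3 (valence 4) → 1 H
  atom 5: C, bond orders sum to 2 (valence 4) → 2 H
  atom 6: C, bond orders sum to 2 (valence 4) → 2 H
  atom 7: C, bond orders sum to 2 (valence 4) → 2 H
  atom 8: C, bond orders sum to 3 (valence 4) → 1 H
  atom 9: C, bond orders sum to 3 (valence 4) → 1 H
  atom 10: Cl (halogen, monovalent) → 0 H
  atom 11: C, bond orders sum to 4 (valence 4) → 0 H
  atom 12: N, bond orders sum to 3 (valence 3) → 0 H
Total hydrogens: 10.

10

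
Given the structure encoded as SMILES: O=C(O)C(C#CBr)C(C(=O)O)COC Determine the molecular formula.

C8H9BrO5

Walk through each heavy atom and fill implicit hydrogens from standard valence (C 4, N 3, O 2, S 2, halogen 1):
  atom 1: O, bond orders sum to 2 (valence 2) → 0 H
  atom 2: C, bond orders sum to 4 (valence 4) → 0 H
  atom 3: O, bond orders sum to 1 (valence 2) → 1 H
  atom 4: C, bond orders sum to 3 (valence 4) → 1 H
  atom 5: C, bond orders sum to 4 (valence 4) → 0 H
  atom 6: C, bond orders sum to 4 (valence 4) → 0 H
  atom 7: Br (halogen, monovalent) → 0 H
  atom 8: C, bond orders sum to 3 (valence 4) → 1 H
  atom 9: C, bond orders sum to 4 (valence 4) → 0 H
  atom 10: O, bond orders sum to 2 (valence 2) → 0 H
  atom 11: O, bond orders sum to 1 (valence 2) → 1 H
  atom 12: C, bond orders sum to 2 (valence 4) → 2 H
  atom 13: O, bond orders sum to 2 (valence 2) → 0 H
  atom 14: C, bond orders sum to 1 (valence 4) → 3 H
Totals → C:8, H:9, Br:1, O:5.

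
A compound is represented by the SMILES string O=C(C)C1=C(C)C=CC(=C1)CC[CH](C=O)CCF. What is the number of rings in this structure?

In SMILES, each pair of matching ring-closure digits denotes one ring-closing bond; the number of such bonds equals the number of independent rings.
Ring-closure bonds here: 1.

1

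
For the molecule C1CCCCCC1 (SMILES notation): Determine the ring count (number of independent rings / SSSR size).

1

In SMILES, each pair of matching ring-closure digits denotes one ring-closing bond; the number of such bonds equals the number of independent rings.
Ring-closure bonds here: 1.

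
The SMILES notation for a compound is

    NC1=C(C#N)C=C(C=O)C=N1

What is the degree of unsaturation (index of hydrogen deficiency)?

Degree of unsaturation = (number of rings) + (number of π bonds).
Ring closures in the SMILES: 1.
π bonds: 4 double bonds (each 1 DoU), 1 triple bond (each 2 DoU) → 6 DoU from unsaturation.
Total DoU = 1 + 6 = 7.

7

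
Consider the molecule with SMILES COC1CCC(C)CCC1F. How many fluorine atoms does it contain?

Scan the SMILES for F atoms (remember two-letter symbols like Cl and Br are single atoms).
Fluorine count: 1.

1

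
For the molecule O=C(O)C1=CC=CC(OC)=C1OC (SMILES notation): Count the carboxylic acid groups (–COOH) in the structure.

The carboxylic acid motif appears at heavy-atom position 2 in the SMILES.
Other groups present: 2 ether.
Carboxylic acid count: 1.

1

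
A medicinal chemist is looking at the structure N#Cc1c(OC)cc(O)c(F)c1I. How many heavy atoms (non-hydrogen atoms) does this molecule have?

13

Every atom symbol written in the SMILES (organic subset) is one heavy atom; implicit H are not written.
Heavy atoms by element → C:8, F:1, I:1, N:1, O:2.
Total: 13.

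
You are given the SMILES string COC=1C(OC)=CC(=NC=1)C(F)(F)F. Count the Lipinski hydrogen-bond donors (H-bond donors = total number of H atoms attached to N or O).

0

Donors: find every N or O and count the H atoms it carries.
  atom 2 (O): bond orders sum to 2 → 0 H
  atom 5 (O): bond orders sum to 2 → 0 H
  atom 9 (N): bond orders sum to 3 → 0 H
Lipinski HBD = 0.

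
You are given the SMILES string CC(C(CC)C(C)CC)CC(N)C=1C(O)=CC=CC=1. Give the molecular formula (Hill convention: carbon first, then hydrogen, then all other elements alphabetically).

C17H29NO

Walk through each heavy atom and fill implicit hydrogens from standard valence (C 4, N 3, O 2, S 2, halogen 1):
  atom 1: C, bond orders sum to 1 (valence 4) → 3 H
  atom 2: C, bond orders sum to 3 (valence 4) → 1 H
  atom 3: C, bond orders sum to 3 (valence 4) → 1 H
  atom 4: C, bond orders sum to 2 (valence 4) → 2 H
  atom 5: C, bond orders sum to 1 (valence 4) → 3 H
  atom 6: C, bond orders sum to 3 (valence 4) → 1 H
  atom 7: C, bond orders sum to 1 (valence 4) → 3 H
  atom 8: C, bond orders sum to 2 (valence 4) → 2 H
  atom 9: C, bond orders sum to 1 (valence 4) → 3 H
  atom 10: C, bond orders sum to 2 (valence 4) → 2 H
  atom 11: C, bond orders sum to 3 (valence 4) → 1 H
  atom 12: N, bond orders sum to 1 (valence 3) → 2 H
  atom 13: C, bond orders sum to 4 (valence 4) → 0 H
  atom 14: C, bond orders sum to 4 (valence 4) → 0 H
  atom 15: O, bond orders sum to 1 (valence 2) → 1 H
  atom 16: C, bond orders sum to 3 (valence 4) → 1 H
  atom 17: C, bond orders sum to 3 (valence 4) → 1 H
  atom 18: C, bond orders sum to 3 (valence 4) → 1 H
  atom 19: C, bond orders sum to 3 (valence 4) → 1 H
Totals → C:17, H:29, N:1, O:1.
In Hill order: C17H29NO.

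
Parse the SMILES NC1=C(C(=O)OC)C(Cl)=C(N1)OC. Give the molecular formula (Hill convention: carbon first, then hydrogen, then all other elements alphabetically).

C7H9ClN2O3

Walk through each heavy atom and fill implicit hydrogens from standard valence (C 4, N 3, O 2, S 2, halogen 1):
  atom 1: N, bond orders sum to 1 (valence 3) → 2 H
  atom 2: C, bond orders sum to 4 (valence 4) → 0 H
  atom 3: C, bond orders sum to 4 (valence 4) → 0 H
  atom 4: C, bond orders sum to 4 (valence 4) → 0 H
  atom 5: O, bond orders sum to 2 (valence 2) → 0 H
  atom 6: O, bond orders sum to 2 (valence 2) → 0 H
  atom 7: C, bond orders sum to 1 (valence 4) → 3 H
  atom 8: C, bond orders sum to 4 (valence 4) → 0 H
  atom 9: Cl (halogen, monovalent) → 0 H
  atom 10: C, bond orders sum to 4 (valence 4) → 0 H
  atom 11: N, bond orders sum to 2 (valence 3) → 1 H
  atom 12: O, bond orders sum to 2 (valence 2) → 0 H
  atom 13: C, bond orders sum to 1 (valence 4) → 3 H
Totals → C:7, H:9, Cl:1, N:2, O:3.
In Hill order: C7H9ClN2O3.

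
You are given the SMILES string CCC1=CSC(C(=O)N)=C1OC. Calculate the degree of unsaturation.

4

Degree of unsaturation = (number of rings) + (number of π bonds).
Ring closures in the SMILES: 1.
π bonds: 3 double bonds (each 1 DoU) → 3 DoU from unsaturation.
Total DoU = 1 + 3 = 4.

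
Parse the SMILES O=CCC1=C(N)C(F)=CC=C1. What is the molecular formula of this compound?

C8H8FNO

Walk through each heavy atom and fill implicit hydrogens from standard valence (C 4, N 3, O 2, S 2, halogen 1):
  atom 1: O, bond orders sum to 2 (valence 2) → 0 H
  atom 2: C, bond orders sum to 3 (valence 4) → 1 H
  atom 3: C, bond orders sum to 2 (valence 4) → 2 H
  atom 4: C, bond orders sum to 4 (valence 4) → 0 H
  atom 5: C, bond orders sum to 4 (valence 4) → 0 H
  atom 6: N, bond orders sum to 1 (valence 3) → 2 H
  atom 7: C, bond orders sum to 4 (valence 4) → 0 H
  atom 8: F (halogen, monovalent) → 0 H
  atom 9: C, bond orders sum to 3 (valence 4) → 1 H
  atom 10: C, bond orders sum to 3 (valence 4) → 1 H
  atom 11: C, bond orders sum to 3 (valence 4) → 1 H
Totals → C:8, H:8, F:1, N:1, O:1.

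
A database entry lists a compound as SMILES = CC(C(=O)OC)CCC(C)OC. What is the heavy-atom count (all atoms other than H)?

12

Every atom symbol written in the SMILES (organic subset) is one heavy atom; implicit H are not written.
Heavy atoms by element → C:9, O:3.
Total: 12.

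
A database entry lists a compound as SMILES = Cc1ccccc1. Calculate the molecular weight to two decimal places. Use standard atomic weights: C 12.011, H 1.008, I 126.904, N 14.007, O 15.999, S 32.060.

92.14 g/mol

First, the molecular formula is C7H8 (counting implicit H from valence).
  C: 7 × 12.011 = 84.077
  H: 8 × 1.008 = 8.064
Sum: 7×12.011 + 8×1.008 = 92.141 → 92.14 g/mol.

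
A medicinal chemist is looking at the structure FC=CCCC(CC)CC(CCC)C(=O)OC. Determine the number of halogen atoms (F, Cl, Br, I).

1

Halogen atoms appear at heavy-atom position 1 (1×F).
Other groups present: 1 alkene, 1 ester.
Halogen count: 1.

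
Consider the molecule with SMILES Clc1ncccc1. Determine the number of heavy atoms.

7

Every atom symbol written in the SMILES (organic subset) is one heavy atom; implicit H are not written.
Heavy atoms by element → C:5, Cl:1, N:1.
Total: 7.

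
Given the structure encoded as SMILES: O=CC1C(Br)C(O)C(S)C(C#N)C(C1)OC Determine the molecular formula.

Walk through each heavy atom and fill implicit hydrogens from standard valence (C 4, N 3, O 2, S 2, halogen 1):
  atom 1: O, bond orders sum to 2 (valence 2) → 0 H
  atom 2: C, bond orders sum to 3 (valence 4) → 1 H
  atom 3: C, bond orders sum to 3 (valence 4) → 1 H
  atom 4: C, bond orders sum to 3 (valence 4) → 1 H
  atom 5: Br (halogen, monovalent) → 0 H
  atom 6: C, bond orders sum to 3 (valence 4) → 1 H
  atom 7: O, bond orders sum to 1 (valence 2) → 1 H
  atom 8: C, bond orders sum to 3 (valence 4) → 1 H
  atom 9: S, bond orders sum to 1 (valence 2) → 1 H
  atom 10: C, bond orders sum to 3 (valence 4) → 1 H
  atom 11: C, bond orders sum to 4 (valence 4) → 0 H
  atom 12: N, bond orders sum to 3 (valence 3) → 0 H
  atom 13: C, bond orders sum to 3 (valence 4) → 1 H
  atom 14: C, bond orders sum to 2 (valence 4) → 2 H
  atom 15: O, bond orders sum to 2 (valence 2) → 0 H
  atom 16: C, bond orders sum to 1 (valence 4) → 3 H
Totals → C:10, H:14, Br:1, N:1, O:3, S:1.

C10H14BrNO3S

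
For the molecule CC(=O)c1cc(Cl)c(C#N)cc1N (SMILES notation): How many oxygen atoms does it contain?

Scan the SMILES for O atoms (remember two-letter symbols like Cl and Br are single atoms).
Oxygen count: 1.

1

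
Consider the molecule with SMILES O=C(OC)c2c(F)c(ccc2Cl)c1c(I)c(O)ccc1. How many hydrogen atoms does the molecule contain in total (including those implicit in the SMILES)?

9

Walk through each heavy atom and fill implicit hydrogens from standard valence (C 4, N 3, O 2, S 2, halogen 1); for lowercase aromatic atoms, an aromatic c carries 1 H when it has two neighbours and 0 H with three, and aromatic n carries 0 H:
  atom 1: O, bond orders sum to 2 (valence 2) → 0 H
  atom 2: C, bond orders sum to 4 (valence 4) → 0 H
  atom 3: O, bond orders sum to 2 (valence 2) → 0 H
  atom 4: C, bond orders sum to 1 (valence 4) → 3 H
  atom 5: aromatic c, 3 neighbours → 0 H
  atom 6: aromatic c, 3 neighbours → 0 H
  atom 7: F (halogen, monovalent) → 0 H
  atom 8: aromatic c, 3 neighbours → 0 H
  atom 9: aromatic c, 2 neighbours → 1 H
  atom 10: aromatic c, 2 neighbours → 1 H
  atom 11: aromatic c, 3 neighbours → 0 H
  atom 12: Cl (halogen, monovalent) → 0 H
  atom 13: aromatic c, 3 neighbours → 0 H
  atom 14: aromatic c, 3 neighbours → 0 H
  atom 15: I (halogen, monovalent) → 0 H
  atom 16: aromatic c, 3 neighbours → 0 H
  atom 17: O, bond orders sum to 1 (valence 2) → 1 H
  atom 18: aromatic c, 2 neighbours → 1 H
  atom 19: aromatic c, 2 neighbours → 1 H
  atom 20: aromatic c, 2 neighbours → 1 H
Total hydrogens: 9.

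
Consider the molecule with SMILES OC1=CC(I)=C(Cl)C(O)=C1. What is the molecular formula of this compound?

C6H4ClIO2

Walk through each heavy atom and fill implicit hydrogens from standard valence (C 4, N 3, O 2, S 2, halogen 1):
  atom 1: O, bond orders sum to 1 (valence 2) → 1 H
  atom 2: C, bond orders sum to 4 (valence 4) → 0 H
  atom 3: C, bond orders sum to 3 (valence 4) → 1 H
  atom 4: C, bond orders sum to 4 (valence 4) → 0 H
  atom 5: I (halogen, monovalent) → 0 H
  atom 6: C, bond orders sum to 4 (valence 4) → 0 H
  atom 7: Cl (halogen, monovalent) → 0 H
  atom 8: C, bond orders sum to 4 (valence 4) → 0 H
  atom 9: O, bond orders sum to 1 (valence 2) → 1 H
  atom 10: C, bond orders sum to 3 (valence 4) → 1 H
Totals → C:6, H:4, Cl:1, I:1, O:2.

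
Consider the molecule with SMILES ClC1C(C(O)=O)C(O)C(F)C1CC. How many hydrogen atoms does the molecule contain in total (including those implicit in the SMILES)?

12

Walk through each heavy atom and fill implicit hydrogens from standard valence (C 4, N 3, O 2, S 2, halogen 1):
  atom 1: Cl (halogen, monovalent) → 0 H
  atom 2: C, bond orders sum to 3 (valence 4) → 1 H
  atom 3: C, bond orders sum to 3 (valence 4) → 1 H
  atom 4: C, bond orders sum to 4 (valence 4) → 0 H
  atom 5: O, bond orders sum to 1 (valence 2) → 1 H
  atom 6: O, bond orders sum to 2 (valence 2) → 0 H
  atom 7: C, bond orders sum to 3 (valence 4) → 1 H
  atom 8: O, bond orders sum to 1 (valence 2) → 1 H
  atom 9: C, bond orders sum to 3 (valence 4) → 1 H
  atom 10: F (halogen, monovalent) → 0 H
  atom 11: C, bond orders sum to 3 (valence 4) → 1 H
  atom 12: C, bond orders sum to 2 (valence 4) → 2 H
  atom 13: C, bond orders sum to 1 (valence 4) → 3 H
Total hydrogens: 12.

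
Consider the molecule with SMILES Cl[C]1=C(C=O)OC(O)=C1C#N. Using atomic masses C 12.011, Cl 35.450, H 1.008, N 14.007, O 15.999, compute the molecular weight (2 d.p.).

First, the molecular formula is C6H2ClNO3 (counting implicit H from valence).
  C: 6 × 12.011 = 72.066
  Cl: 1 × 35.450 = 35.450
  H: 2 × 1.008 = 2.016
  N: 1 × 14.007 = 14.007
  O: 3 × 15.999 = 47.997
Sum: 6×12.011 + 1×35.450 + 2×1.008 + 1×14.007 + 3×15.999 = 171.536 → 171.54 g/mol.

171.54 g/mol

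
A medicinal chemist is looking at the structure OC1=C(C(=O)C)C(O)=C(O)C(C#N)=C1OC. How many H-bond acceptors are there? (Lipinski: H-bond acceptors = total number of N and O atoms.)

N atoms: 1; O atoms: 5.
Lipinski HBA = 1 + 5 = 6.

6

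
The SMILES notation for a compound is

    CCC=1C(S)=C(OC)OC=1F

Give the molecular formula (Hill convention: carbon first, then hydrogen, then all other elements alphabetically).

Walk through each heavy atom and fill implicit hydrogens from standard valence (C 4, N 3, O 2, S 2, halogen 1):
  atom 1: C, bond orders sum to 1 (valence 4) → 3 H
  atom 2: C, bond orders sum to 2 (valence 4) → 2 H
  atom 3: C, bond orders sum to 4 (valence 4) → 0 H
  atom 4: C, bond orders sum to 4 (valence 4) → 0 H
  atom 5: S, bond orders sum to 1 (valence 2) → 1 H
  atom 6: C, bond orders sum to 4 (valence 4) → 0 H
  atom 7: O, bond orders sum to 2 (valence 2) → 0 H
  atom 8: C, bond orders sum to 1 (valence 4) → 3 H
  atom 9: O, bond orders sum to 2 (valence 2) → 0 H
  atom 10: C, bond orders sum to 4 (valence 4) → 0 H
  atom 11: F (halogen, monovalent) → 0 H
Totals → C:7, H:9, F:1, O:2, S:1.

C7H9FO2S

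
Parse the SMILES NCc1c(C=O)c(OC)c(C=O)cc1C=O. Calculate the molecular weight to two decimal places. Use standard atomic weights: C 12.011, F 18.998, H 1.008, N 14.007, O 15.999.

First, the molecular formula is C11H11NO4 (counting implicit H from valence).
  C: 11 × 12.011 = 132.121
  H: 11 × 1.008 = 11.088
  N: 1 × 14.007 = 14.007
  O: 4 × 15.999 = 63.996
Sum: 11×12.011 + 11×1.008 + 1×14.007 + 4×15.999 = 221.212 → 221.21 g/mol.

221.21 g/mol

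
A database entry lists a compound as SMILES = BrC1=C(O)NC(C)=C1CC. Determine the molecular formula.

Walk through each heavy atom and fill implicit hydrogens from standard valence (C 4, N 3, O 2, S 2, halogen 1):
  atom 1: Br (halogen, monovalent) → 0 H
  atom 2: C, bond orders sum to 4 (valence 4) → 0 H
  atom 3: C, bond orders sum to 4 (valence 4) → 0 H
  atom 4: O, bond orders sum to 1 (valence 2) → 1 H
  atom 5: N, bond orders sum to 2 (valence 3) → 1 H
  atom 6: C, bond orders sum to 4 (valence 4) → 0 H
  atom 7: C, bond orders sum to 1 (valence 4) → 3 H
  atom 8: C, bond orders sum to 4 (valence 4) → 0 H
  atom 9: C, bond orders sum to 2 (valence 4) → 2 H
  atom 10: C, bond orders sum to 1 (valence 4) → 3 H
Totals → C:7, H:10, Br:1, N:1, O:1.

C7H10BrNO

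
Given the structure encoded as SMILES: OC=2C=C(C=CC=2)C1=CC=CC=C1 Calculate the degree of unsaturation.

8

Degree of unsaturation = (number of rings) + (number of π bonds).
Ring closures in the SMILES: 2.
π bonds: 6 double bonds (each 1 DoU) → 6 DoU from unsaturation.
Total DoU = 2 + 6 = 8.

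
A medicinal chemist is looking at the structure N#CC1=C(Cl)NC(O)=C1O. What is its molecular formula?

C5H3ClN2O2

Walk through each heavy atom and fill implicit hydrogens from standard valence (C 4, N 3, O 2, S 2, halogen 1):
  atom 1: N, bond orders sum to 3 (valence 3) → 0 H
  atom 2: C, bond orders sum to 4 (valence 4) → 0 H
  atom 3: C, bond orders sum to 4 (valence 4) → 0 H
  atom 4: C, bond orders sum to 4 (valence 4) → 0 H
  atom 5: Cl (halogen, monovalent) → 0 H
  atom 6: N, bond orders sum to 2 (valence 3) → 1 H
  atom 7: C, bond orders sum to 4 (valence 4) → 0 H
  atom 8: O, bond orders sum to 1 (valence 2) → 1 H
  atom 9: C, bond orders sum to 4 (valence 4) → 0 H
  atom 10: O, bond orders sum to 1 (valence 2) → 1 H
Totals → C:5, H:3, Cl:1, N:2, O:2.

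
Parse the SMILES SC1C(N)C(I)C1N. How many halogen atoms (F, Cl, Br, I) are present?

Halogen atoms appear at heavy-atom position 6 (1×I).
Other groups present: 2 primary amine, 1 thiol.
Halogen count: 1.

1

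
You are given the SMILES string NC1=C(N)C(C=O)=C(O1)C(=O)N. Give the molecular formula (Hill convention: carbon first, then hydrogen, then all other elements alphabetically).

C6H7N3O3

Walk through each heavy atom and fill implicit hydrogens from standard valence (C 4, N 3, O 2, S 2, halogen 1):
  atom 1: N, bond orders sum to 1 (valence 3) → 2 H
  atom 2: C, bond orders sum to 4 (valence 4) → 0 H
  atom 3: C, bond orders sum to 4 (valence 4) → 0 H
  atom 4: N, bond orders sum to 1 (valence 3) → 2 H
  atom 5: C, bond orders sum to 4 (valence 4) → 0 H
  atom 6: C, bond orders sum to 3 (valence 4) → 1 H
  atom 7: O, bond orders sum to 2 (valence 2) → 0 H
  atom 8: C, bond orders sum to 4 (valence 4) → 0 H
  atom 9: O, bond orders sum to 2 (valence 2) → 0 H
  atom 10: C, bond orders sum to 4 (valence 4) → 0 H
  atom 11: O, bond orders sum to 2 (valence 2) → 0 H
  atom 12: N, bond orders sum to 1 (valence 3) → 2 H
Totals → C:6, H:7, N:3, O:3.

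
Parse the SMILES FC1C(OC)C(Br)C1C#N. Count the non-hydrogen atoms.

10

Every atom symbol written in the SMILES (organic subset) is one heavy atom; implicit H are not written.
Heavy atoms by element → Br:1, C:6, F:1, N:1, O:1.
Total: 10.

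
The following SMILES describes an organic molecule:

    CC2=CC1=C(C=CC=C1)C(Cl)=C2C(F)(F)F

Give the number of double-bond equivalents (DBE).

7

Degree of unsaturation = (number of rings) + (number of π bonds).
Ring closures in the SMILES: 2.
π bonds: 5 double bonds (each 1 DoU) → 5 DoU from unsaturation.
Total DoU = 2 + 5 = 7.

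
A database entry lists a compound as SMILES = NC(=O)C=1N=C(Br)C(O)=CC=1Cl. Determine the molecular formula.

Walk through each heavy atom and fill implicit hydrogens from standard valence (C 4, N 3, O 2, S 2, halogen 1):
  atom 1: N, bond orders sum to 1 (valence 3) → 2 H
  atom 2: C, bond orders sum to 4 (valence 4) → 0 H
  atom 3: O, bond orders sum to 2 (valence 2) → 0 H
  atom 4: C, bond orders sum to 4 (valence 4) → 0 H
  atom 5: N, bond orders sum to 3 (valence 3) → 0 H
  atom 6: C, bond orders sum to 4 (valence 4) → 0 H
  atom 7: Br (halogen, monovalent) → 0 H
  atom 8: C, bond orders sum to 4 (valence 4) → 0 H
  atom 9: O, bond orders sum to 1 (valence 2) → 1 H
  atom 10: C, bond orders sum to 3 (valence 4) → 1 H
  atom 11: C, bond orders sum to 4 (valence 4) → 0 H
  atom 12: Cl (halogen, monovalent) → 0 H
Totals → C:6, H:4, Br:1, Cl:1, N:2, O:2.
In Hill order: C6H4BrClN2O2.

C6H4BrClN2O2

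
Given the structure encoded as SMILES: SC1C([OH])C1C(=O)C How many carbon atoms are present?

5

Count every carbon token in the SMILES (each C, including those in ring-closure positions and inside branches).
Carbon count: 5.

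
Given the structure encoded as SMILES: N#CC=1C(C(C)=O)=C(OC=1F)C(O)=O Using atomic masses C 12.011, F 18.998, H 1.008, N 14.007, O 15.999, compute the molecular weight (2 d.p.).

First, the molecular formula is C8H4FNO4 (counting implicit H from valence).
  C: 8 × 12.011 = 96.088
  F: 1 × 18.998 = 18.998
  H: 4 × 1.008 = 4.032
  N: 1 × 14.007 = 14.007
  O: 4 × 15.999 = 63.996
Sum: 8×12.011 + 1×18.998 + 4×1.008 + 1×14.007 + 4×15.999 = 197.121 → 197.12 g/mol.

197.12 g/mol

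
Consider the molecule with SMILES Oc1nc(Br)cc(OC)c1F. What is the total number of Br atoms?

1

Scan the SMILES for Br atoms (remember two-letter symbols like Cl and Br are single atoms).
Bromine count: 1.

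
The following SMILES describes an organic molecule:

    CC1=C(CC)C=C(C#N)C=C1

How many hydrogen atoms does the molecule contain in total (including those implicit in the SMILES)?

Walk through each heavy atom and fill implicit hydrogens from standard valence (C 4, N 3, O 2, S 2, halogen 1):
  atom 1: C, bond orders sum to 1 (valence 4) → 3 H
  atom 2: C, bond orders sum to 4 (valence 4) → 0 H
  atom 3: C, bond orders sum to 4 (valence 4) → 0 H
  atom 4: C, bond orders sum to 2 (valence 4) → 2 H
  atom 5: C, bond orders sum to 1 (valence 4) → 3 H
  atom 6: C, bond orders sum to 3 (valence 4) → 1 H
  atom 7: C, bond orders sum to 4 (valence 4) → 0 H
  atom 8: C, bond orders sum to 4 (valence 4) → 0 H
  atom 9: N, bond orders sum to 3 (valence 3) → 0 H
  atom 10: C, bond orders sum to 3 (valence 4) → 1 H
  atom 11: C, bond orders sum to 3 (valence 4) → 1 H
Total hydrogens: 11.

11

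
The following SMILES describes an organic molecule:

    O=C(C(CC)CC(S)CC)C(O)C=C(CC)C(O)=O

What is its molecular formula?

C14H24O4S

Walk through each heavy atom and fill implicit hydrogens from standard valence (C 4, N 3, O 2, S 2, halogen 1):
  atom 1: O, bond orders sum to 2 (valence 2) → 0 H
  atom 2: C, bond orders sum to 4 (valence 4) → 0 H
  atom 3: C, bond orders sum to 3 (valence 4) → 1 H
  atom 4: C, bond orders sum to 2 (valence 4) → 2 H
  atom 5: C, bond orders sum to 1 (valence 4) → 3 H
  atom 6: C, bond orders sum to 2 (valence 4) → 2 H
  atom 7: C, bond orders sum to 3 (valence 4) → 1 H
  atom 8: S, bond orders sum to 1 (valence 2) → 1 H
  atom 9: C, bond orders sum to 2 (valence 4) → 2 H
  atom 10: C, bond orders sum to 1 (valence 4) → 3 H
  atom 11: C, bond orders sum to 3 (valence 4) → 1 H
  atom 12: O, bond orders sum to 1 (valence 2) → 1 H
  atom 13: C, bond orders sum to 3 (valence 4) → 1 H
  atom 14: C, bond orders sum to 4 (valence 4) → 0 H
  atom 15: C, bond orders sum to 2 (valence 4) → 2 H
  atom 16: C, bond orders sum to 1 (valence 4) → 3 H
  atom 17: C, bond orders sum to 4 (valence 4) → 0 H
  atom 18: O, bond orders sum to 1 (valence 2) → 1 H
  atom 19: O, bond orders sum to 2 (valence 2) → 0 H
Totals → C:14, H:24, O:4, S:1.
In Hill order: C14H24O4S.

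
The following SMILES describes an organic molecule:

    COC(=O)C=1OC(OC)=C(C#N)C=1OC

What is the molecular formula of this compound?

Walk through each heavy atom and fill implicit hydrogens from standard valence (C 4, N 3, O 2, S 2, halogen 1):
  atom 1: C, bond orders sum to 1 (valence 4) → 3 H
  atom 2: O, bond orders sum to 2 (valence 2) → 0 H
  atom 3: C, bond orders sum to 4 (valence 4) → 0 H
  atom 4: O, bond orders sum to 2 (valence 2) → 0 H
  atom 5: C, bond orders sum to 4 (valence 4) → 0 H
  atom 6: O, bond orders sum to 2 (valence 2) → 0 H
  atom 7: C, bond orders sum to 4 (valence 4) → 0 H
  atom 8: O, bond orders sum to 2 (valence 2) → 0 H
  atom 9: C, bond orders sum to 1 (valence 4) → 3 H
  atom 10: C, bond orders sum to 4 (valence 4) → 0 H
  atom 11: C, bond orders sum to 4 (valence 4) → 0 H
  atom 12: N, bond orders sum to 3 (valence 3) → 0 H
  atom 13: C, bond orders sum to 4 (valence 4) → 0 H
  atom 14: O, bond orders sum to 2 (valence 2) → 0 H
  atom 15: C, bond orders sum to 1 (valence 4) → 3 H
Totals → C:9, H:9, N:1, O:5.

C9H9NO5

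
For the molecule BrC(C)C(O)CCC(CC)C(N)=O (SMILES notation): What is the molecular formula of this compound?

Walk through each heavy atom and fill implicit hydrogens from standard valence (C 4, N 3, O 2, S 2, halogen 1):
  atom 1: Br (halogen, monovalent) → 0 H
  atom 2: C, bond orders sum to 3 (valence 4) → 1 H
  atom 3: C, bond orders sum to 1 (valence 4) → 3 H
  atom 4: C, bond orders sum to 3 (valence 4) → 1 H
  atom 5: O, bond orders sum to 1 (valence 2) → 1 H
  atom 6: C, bond orders sum to 2 (valence 4) → 2 H
  atom 7: C, bond orders sum to 2 (valence 4) → 2 H
  atom 8: C, bond orders sum to 3 (valence 4) → 1 H
  atom 9: C, bond orders sum to 2 (valence 4) → 2 H
  atom 10: C, bond orders sum to 1 (valence 4) → 3 H
  atom 11: C, bond orders sum to 4 (valence 4) → 0 H
  atom 12: N, bond orders sum to 1 (valence 3) → 2 H
  atom 13: O, bond orders sum to 2 (valence 2) → 0 H
Totals → C:9, H:18, Br:1, N:1, O:2.

C9H18BrNO2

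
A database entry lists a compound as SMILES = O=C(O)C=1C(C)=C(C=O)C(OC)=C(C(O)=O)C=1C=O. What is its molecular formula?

C12H10O7

Walk through each heavy atom and fill implicit hydrogens from standard valence (C 4, N 3, O 2, S 2, halogen 1):
  atom 1: O, bond orders sum to 2 (valence 2) → 0 H
  atom 2: C, bond orders sum to 4 (valence 4) → 0 H
  atom 3: O, bond orders sum to 1 (valence 2) → 1 H
  atom 4: C, bond orders sum to 4 (valence 4) → 0 H
  atom 5: C, bond orders sum to 4 (valence 4) → 0 H
  atom 6: C, bond orders sum to 1 (valence 4) → 3 H
  atom 7: C, bond orders sum to 4 (valence 4) → 0 H
  atom 8: C, bond orders sum to 3 (valence 4) → 1 H
  atom 9: O, bond orders sum to 2 (valence 2) → 0 H
  atom 10: C, bond orders sum to 4 (valence 4) → 0 H
  atom 11: O, bond orders sum to 2 (valence 2) → 0 H
  atom 12: C, bond orders sum to 1 (valence 4) → 3 H
  atom 13: C, bond orders sum to 4 (valence 4) → 0 H
  atom 14: C, bond orders sum to 4 (valence 4) → 0 H
  atom 15: O, bond orders sum to 1 (valence 2) → 1 H
  atom 16: O, bond orders sum to 2 (valence 2) → 0 H
  atom 17: C, bond orders sum to 4 (valence 4) → 0 H
  atom 18: C, bond orders sum to 3 (valence 4) → 1 H
  atom 19: O, bond orders sum to 2 (valence 2) → 0 H
Totals → C:12, H:10, O:7.
In Hill order: C12H10O7.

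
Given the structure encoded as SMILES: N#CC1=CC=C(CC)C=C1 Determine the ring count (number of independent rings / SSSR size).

1

In SMILES, each pair of matching ring-closure digits denotes one ring-closing bond; the number of such bonds equals the number of independent rings.
Ring-closure bonds here: 1.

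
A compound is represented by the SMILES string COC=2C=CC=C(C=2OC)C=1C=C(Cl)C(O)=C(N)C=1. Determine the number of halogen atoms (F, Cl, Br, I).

Halogen atoms appear at heavy-atom position 14 (1×Cl).
Other groups present: 2 ether, 1 hydroxyl, 1 primary amine.
Halogen count: 1.

1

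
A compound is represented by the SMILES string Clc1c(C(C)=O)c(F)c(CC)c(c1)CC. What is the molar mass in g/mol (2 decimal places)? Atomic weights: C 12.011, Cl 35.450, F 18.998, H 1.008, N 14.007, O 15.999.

228.69 g/mol

First, the molecular formula is C12H14ClFO (counting implicit H from valence).
  C: 12 × 12.011 = 144.132
  Cl: 1 × 35.450 = 35.450
  F: 1 × 18.998 = 18.998
  H: 14 × 1.008 = 14.112
  O: 1 × 15.999 = 15.999
Sum: 12×12.011 + 1×35.450 + 1×18.998 + 14×1.008 + 1×15.999 = 228.691 → 228.69 g/mol.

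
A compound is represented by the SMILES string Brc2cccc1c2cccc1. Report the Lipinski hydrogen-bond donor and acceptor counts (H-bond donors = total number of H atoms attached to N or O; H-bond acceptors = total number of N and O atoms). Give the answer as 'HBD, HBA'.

Donors: find every N or O and count the H atoms it carries.
  (no N or O atoms present)
Lipinski HBD = 0.
Acceptors: N atoms = 0, O atoms = 0 → HBA = 0.

0, 0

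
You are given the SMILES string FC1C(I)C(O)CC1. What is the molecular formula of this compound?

C5H8FIO

Walk through each heavy atom and fill implicit hydrogens from standard valence (C 4, N 3, O 2, S 2, halogen 1):
  atom 1: F (halogen, monovalent) → 0 H
  atom 2: C, bond orders sum to 3 (valence 4) → 1 H
  atom 3: C, bond orders sum to 3 (valence 4) → 1 H
  atom 4: I (halogen, monovalent) → 0 H
  atom 5: C, bond orders sum to 3 (valence 4) → 1 H
  atom 6: O, bond orders sum to 1 (valence 2) → 1 H
  atom 7: C, bond orders sum to 2 (valence 4) → 2 H
  atom 8: C, bond orders sum to 2 (valence 4) → 2 H
Totals → C:5, H:8, F:1, I:1, O:1.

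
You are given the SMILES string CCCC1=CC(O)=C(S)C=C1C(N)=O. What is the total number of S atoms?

1

Scan the SMILES for S atoms (remember two-letter symbols like Cl and Br are single atoms).
Sulfur count: 1.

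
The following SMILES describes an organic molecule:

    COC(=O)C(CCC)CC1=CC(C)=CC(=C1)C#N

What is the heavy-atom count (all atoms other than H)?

18

Every atom symbol written in the SMILES (organic subset) is one heavy atom; implicit H are not written.
Heavy atoms by element → C:15, N:1, O:2.
Total: 18.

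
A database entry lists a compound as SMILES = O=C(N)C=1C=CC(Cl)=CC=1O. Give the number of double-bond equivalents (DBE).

5

Degree of unsaturation = (number of rings) + (number of π bonds).
Ring closures in the SMILES: 1.
π bonds: 4 double bonds (each 1 DoU) → 4 DoU from unsaturation.
Total DoU = 1 + 4 = 5.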